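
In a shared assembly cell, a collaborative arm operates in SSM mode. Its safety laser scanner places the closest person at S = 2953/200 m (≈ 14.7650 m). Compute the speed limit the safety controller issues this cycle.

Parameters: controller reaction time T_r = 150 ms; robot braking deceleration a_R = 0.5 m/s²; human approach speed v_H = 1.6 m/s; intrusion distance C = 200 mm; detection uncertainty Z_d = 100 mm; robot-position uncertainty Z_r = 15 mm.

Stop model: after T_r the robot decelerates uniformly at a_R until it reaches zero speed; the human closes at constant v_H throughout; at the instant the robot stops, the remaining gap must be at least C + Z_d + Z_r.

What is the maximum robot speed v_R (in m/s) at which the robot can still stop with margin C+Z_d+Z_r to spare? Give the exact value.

v_R_max = 49/20 m/s = 2.4500 m/s

collect terms ⇒ (1)·v_R² + (67/20)·v_R + (-1421/100) = 0
  disc = (67/20)² − 4·(1)·(-1421/100) = 1089/16 ; √disc = 33/4
  v_R = (−(67/20) + 33/4) / (2·(1)) = 49/20 m/s
check:
braking lasts T_s = (49/20)/(1/2) = 4.9000 s
robot covers v_R·T_r = 2.4500·0.1500 = 0.3675 m before braking
robot covers 2.4500·4.9000 − ½·0.5000·4.9000² = 6.0025 m while stopping
human over T_r+T_s: 1.6000·(0.1500+4.9000) = 8.0800 m
residual clearance needed = 0.2000+0.1000+0.0150 = 0.3150 m
sum ≈ 0.3675+6.0025+8.0800+0.3150 ≈ 14.7650 m = S ✓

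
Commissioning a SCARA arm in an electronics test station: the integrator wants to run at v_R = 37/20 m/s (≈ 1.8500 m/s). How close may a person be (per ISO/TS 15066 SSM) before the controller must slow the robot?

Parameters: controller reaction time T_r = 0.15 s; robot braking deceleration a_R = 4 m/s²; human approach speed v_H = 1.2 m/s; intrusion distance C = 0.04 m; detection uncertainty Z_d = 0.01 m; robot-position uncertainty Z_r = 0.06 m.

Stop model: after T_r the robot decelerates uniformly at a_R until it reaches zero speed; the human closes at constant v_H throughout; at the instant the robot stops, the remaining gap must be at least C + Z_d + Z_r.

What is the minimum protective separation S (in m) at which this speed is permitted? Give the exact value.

S_min = 4961/3200 m = 1.5503 m

T_s = v_R/a_R = (37/20)/4 = 0.4625 s
reaction-phase robot travel = 1.8500·0.1500 = 0.2775 m
braking distance = 1.8500²/(2·4.0000) = 0.4278 m
human over T_r+T_s: 1.2000·(0.1500+0.4625) = 0.7350 m
C+Z_d+Z_r = 0.0400+0.0100+0.0600 = 0.1100 m
S_min ≈ 0.2775+0.4278+0.7350+0.1100  ⇒  S_min = 4961/3200 m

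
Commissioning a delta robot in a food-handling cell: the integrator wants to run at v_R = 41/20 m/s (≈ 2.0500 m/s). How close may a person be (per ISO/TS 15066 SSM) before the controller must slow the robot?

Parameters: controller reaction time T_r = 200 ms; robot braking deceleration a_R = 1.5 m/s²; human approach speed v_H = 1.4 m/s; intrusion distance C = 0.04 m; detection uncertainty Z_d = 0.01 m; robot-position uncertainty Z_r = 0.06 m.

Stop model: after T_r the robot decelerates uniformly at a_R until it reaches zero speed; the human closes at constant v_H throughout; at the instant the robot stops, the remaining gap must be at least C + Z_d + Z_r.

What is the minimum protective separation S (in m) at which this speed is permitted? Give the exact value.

S_min = 4937/1200 m = 4.1142 m

stop time T_s = (41/20)/(3/2) = 1.3667 s
robot covers v_R·T_r = 2.0500·0.2000 = 0.4100 m before braking
robot covers 2.0500·1.3667 − ½·1.5000·1.3667² = 1.4008 m while stopping
human closes 1.4000·1.5667 = 2.1933 m
C+Z_d+Z_r = 0.0400+0.0100+0.0600 = 0.1100 m
S_min ≈ 0.4100+1.4008+2.1933+0.1100  ⇒  S_min = 4937/1200 m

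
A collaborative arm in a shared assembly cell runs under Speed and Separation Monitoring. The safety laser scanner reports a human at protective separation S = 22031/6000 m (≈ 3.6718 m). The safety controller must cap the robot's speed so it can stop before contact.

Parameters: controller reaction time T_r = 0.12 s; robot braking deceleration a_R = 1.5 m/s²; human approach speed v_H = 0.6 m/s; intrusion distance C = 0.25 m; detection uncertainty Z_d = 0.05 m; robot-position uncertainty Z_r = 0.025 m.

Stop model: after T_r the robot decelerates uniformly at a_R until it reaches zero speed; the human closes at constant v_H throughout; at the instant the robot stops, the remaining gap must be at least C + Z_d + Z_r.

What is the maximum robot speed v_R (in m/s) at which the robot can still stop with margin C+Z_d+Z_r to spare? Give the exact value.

v_R_max = 49/20 m/s = 2.4500 m/s

quadratic (1/3)·v² + (13/25)·v + (-19649/6000) = 0
  disc = (13/25)² − 4·(1/3)·(-19649/6000) = 104329/22500 ; √disc = 323/150
  v_R = (−(13/25) + 323/150) / (2·(1/3)) = 49/20 m/s
check:
stop time T_s = (49/20)/(3/2) = 1.6333 s
reaction-phase robot travel = 2.4500·0.1200 = 0.2940 m
robot under decel: 2.4500²/(2·1.5000) = 2.0008 m
person approaches 0.6000·(0.1200+1.6333) = 1.0520 m
margins: 0.2500+0.0500+0.0250 = 0.3250 m
sum ≈ 0.2940+2.0008+1.0520+0.3250 ≈ 3.6718 m = S ✓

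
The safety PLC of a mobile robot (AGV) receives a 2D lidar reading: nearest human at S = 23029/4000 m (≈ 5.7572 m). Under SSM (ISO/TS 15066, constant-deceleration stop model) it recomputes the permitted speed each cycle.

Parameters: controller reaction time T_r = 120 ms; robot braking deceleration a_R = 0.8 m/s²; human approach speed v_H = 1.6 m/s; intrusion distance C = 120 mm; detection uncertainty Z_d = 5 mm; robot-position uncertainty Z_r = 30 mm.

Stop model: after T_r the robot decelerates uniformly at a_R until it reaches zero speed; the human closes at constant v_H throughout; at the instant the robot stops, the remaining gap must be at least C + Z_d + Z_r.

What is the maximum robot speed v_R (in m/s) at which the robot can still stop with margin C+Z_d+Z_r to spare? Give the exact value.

v_R_max = 17/10 m/s = 1.7000 m/s

quadratic (5/8)·v² + (53/25)·v + (-21641/4000) = 0
  disc = (53/25)² − 4·(5/8)·(-21641/4000) = 720801/40000 ; √disc = 849/200
  v_R = (−(53/25) + 849/200) / (2·(5/8)) = 17/10 m/s
check:
stop time T_s = (17/10)/(4/5) = 2.1250 s
robot in T_r: 1.7000·0.1200 = 0.2040 m
robot under decel: 1.7000²/(2·0.8000) = 1.8062 m
person approaches 1.6000·(0.1200+2.1250) = 3.5920 m
C+Z_d+Z_r = 0.1200+0.0050+0.0300 = 0.1550 m
sum ≈ 0.2040+1.8062+3.5920+0.1550 ≈ 5.7572 m = S ✓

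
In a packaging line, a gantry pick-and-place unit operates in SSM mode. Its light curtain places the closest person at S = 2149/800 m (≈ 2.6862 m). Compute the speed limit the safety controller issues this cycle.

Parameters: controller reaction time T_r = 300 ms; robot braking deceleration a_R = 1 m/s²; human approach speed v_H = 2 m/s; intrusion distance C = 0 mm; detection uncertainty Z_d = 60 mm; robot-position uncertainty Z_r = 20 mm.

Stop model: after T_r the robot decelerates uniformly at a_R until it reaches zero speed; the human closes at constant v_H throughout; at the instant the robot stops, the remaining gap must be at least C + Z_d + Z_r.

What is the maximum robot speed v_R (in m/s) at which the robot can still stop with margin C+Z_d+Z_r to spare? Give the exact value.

at the boundary: (1/2)·v² + (23/10)·v + (-321/160) = 0
  disc = (23/10)² − 4·(1/2)·(-321/160) = 3721/400 ; √disc = 61/20
  v_R = (−(23/10) + 61/20) / (2·(1/2)) = 3/4 m/s
check:
stop time T_s = (3/4)/1 = 0.7500 s
reaction-phase robot travel = 0.7500·0.3000 = 0.2250 m
robot covers 0.7500·0.7500 − ½·1.0000·0.7500² = 0.2812 m while stopping
human over T_r+T_s: 2.0000·(0.3000+0.7500) = 2.1000 m
C+Z_d+Z_r = 0.0000+0.0600+0.0200 = 0.0800 m
sum ≈ 0.2250+0.2812+2.1000+0.0800 ≈ 2.6862 m = S ✓

v_R_max = 3/4 m/s = 0.7500 m/s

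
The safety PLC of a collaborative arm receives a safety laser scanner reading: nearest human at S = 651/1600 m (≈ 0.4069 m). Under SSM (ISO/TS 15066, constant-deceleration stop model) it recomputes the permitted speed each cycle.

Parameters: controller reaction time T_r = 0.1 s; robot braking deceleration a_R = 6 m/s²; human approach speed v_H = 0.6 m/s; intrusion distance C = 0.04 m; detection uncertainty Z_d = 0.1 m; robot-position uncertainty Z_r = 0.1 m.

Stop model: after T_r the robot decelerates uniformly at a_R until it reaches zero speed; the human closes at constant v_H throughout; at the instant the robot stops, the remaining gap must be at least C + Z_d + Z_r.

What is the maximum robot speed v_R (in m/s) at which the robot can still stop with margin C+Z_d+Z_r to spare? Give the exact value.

collect terms ⇒ (1/12)·v_R² + (1/5)·v_R + (-171/1600) = 0
  disc = (1/5)² − 4·(1/12)·(-171/1600) = 121/1600 ; √disc = 11/40
  v_R = (−(1/5) + 11/40) / (2·(1/12)) = 9/20 m/s
check:
stop time T_s = (9/20)/6 = 0.0750 s
robot covers v_R·T_r = 0.4500·0.1000 = 0.0450 m before braking
robot under decel: 0.4500²/(2·6.0000) = 0.0169 m
human over T_r+T_s: 0.6000·(0.1000+0.0750) = 0.1050 m
C+Z_d+Z_r = 0.0400+0.1000+0.1000 = 0.2400 m
sum ≈ 0.0450+0.0169+0.1050+0.2400 ≈ 0.4069 m = S ✓

v_R_max = 9/20 m/s = 0.4500 m/s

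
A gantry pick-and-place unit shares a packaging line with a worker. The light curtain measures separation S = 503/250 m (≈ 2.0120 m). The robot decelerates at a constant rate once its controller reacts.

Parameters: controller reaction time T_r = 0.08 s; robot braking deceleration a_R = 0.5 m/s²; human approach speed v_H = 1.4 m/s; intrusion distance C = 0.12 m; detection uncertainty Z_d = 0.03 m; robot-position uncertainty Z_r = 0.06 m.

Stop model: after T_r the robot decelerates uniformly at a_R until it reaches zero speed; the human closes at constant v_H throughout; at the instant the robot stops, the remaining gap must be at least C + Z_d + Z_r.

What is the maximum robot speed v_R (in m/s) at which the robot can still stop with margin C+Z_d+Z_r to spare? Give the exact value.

at the boundary: (1)·v² + (72/25)·v + (-169/100) = 0
  disc = (72/25)² − 4·(1)·(-169/100) = 9409/625 ; √disc = 97/25
  v_R = (−(72/25) + 97/25) / (2·(1)) = 1/2 m/s
check:
T_s = v_R/a_R = (1/2)/(1/2) = 1.0000 s
robot in T_r: 0.5000·0.0800 = 0.0400 m
robot covers 0.5000·1.0000 − ½·0.5000·1.0000² = 0.2500 m while stopping
person approaches 1.4000·(0.0800+1.0000) = 1.5120 m
residual clearance needed = 0.1200+0.0300+0.0600 = 0.2100 m
sum ≈ 0.0400+0.2500+1.5120+0.2100 ≈ 2.0120 m = S ✓

v_R_max = 1/2 m/s = 0.5000 m/s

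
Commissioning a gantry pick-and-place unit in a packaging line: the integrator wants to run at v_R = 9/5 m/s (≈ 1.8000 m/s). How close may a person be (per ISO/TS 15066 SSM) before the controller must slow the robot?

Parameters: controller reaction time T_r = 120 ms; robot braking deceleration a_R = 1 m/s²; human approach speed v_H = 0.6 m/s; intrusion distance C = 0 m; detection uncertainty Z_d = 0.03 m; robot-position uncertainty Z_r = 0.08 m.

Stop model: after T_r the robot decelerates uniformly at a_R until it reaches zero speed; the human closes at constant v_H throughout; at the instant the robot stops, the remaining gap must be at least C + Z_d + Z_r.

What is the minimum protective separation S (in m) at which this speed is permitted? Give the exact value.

S_min = 1549/500 m = 3.0980 m

T_s = v_R/a_R = (9/5)/1 = 1.8000 s
reaction-phase robot travel = 1.8000·0.1200 = 0.2160 m
braking distance = 1.8000²/(2·1.0000) = 1.6200 m
person approaches 0.6000·(0.1200+1.8000) = 1.1520 m
C+Z_d+Z_r = 0.0000+0.0300+0.0800 = 0.1100 m
S_min ≈ 0.2160+1.6200+1.1520+0.1100  ⇒  S_min = 1549/500 m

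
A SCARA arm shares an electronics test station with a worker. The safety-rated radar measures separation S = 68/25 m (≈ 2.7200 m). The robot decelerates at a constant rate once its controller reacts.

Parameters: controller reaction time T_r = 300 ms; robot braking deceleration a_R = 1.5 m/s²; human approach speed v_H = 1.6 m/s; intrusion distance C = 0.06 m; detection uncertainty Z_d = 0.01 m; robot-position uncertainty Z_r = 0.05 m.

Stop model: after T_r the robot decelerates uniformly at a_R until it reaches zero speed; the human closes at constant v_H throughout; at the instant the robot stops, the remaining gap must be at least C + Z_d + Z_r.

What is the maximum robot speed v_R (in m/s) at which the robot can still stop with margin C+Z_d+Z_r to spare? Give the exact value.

v_R_max = 6/5 m/s = 1.2000 m/s

at the boundary: (1/3)·v² + (41/30)·v + (-53/25) = 0
  disc = (41/30)² − 4·(1/3)·(-53/25) = 169/36 ; √disc = 13/6
  v_R = (−(41/30) + 13/6) / (2·(1/3)) = 6/5 m/s
check:
T_s = v_R/a_R = (6/5)/(3/2) = 0.8000 s
robot covers v_R·T_r = 1.2000·0.3000 = 0.3600 m before braking
robot covers 1.2000·0.8000 − ½·1.5000·0.8000² = 0.4800 m while stopping
human over T_r+T_s: 1.6000·(0.3000+0.8000) = 1.7600 m
C+Z_d+Z_r = 0.0600+0.0100+0.0500 = 0.1200 m
sum ≈ 0.3600+0.4800+1.7600+0.1200 ≈ 2.7200 m = S ✓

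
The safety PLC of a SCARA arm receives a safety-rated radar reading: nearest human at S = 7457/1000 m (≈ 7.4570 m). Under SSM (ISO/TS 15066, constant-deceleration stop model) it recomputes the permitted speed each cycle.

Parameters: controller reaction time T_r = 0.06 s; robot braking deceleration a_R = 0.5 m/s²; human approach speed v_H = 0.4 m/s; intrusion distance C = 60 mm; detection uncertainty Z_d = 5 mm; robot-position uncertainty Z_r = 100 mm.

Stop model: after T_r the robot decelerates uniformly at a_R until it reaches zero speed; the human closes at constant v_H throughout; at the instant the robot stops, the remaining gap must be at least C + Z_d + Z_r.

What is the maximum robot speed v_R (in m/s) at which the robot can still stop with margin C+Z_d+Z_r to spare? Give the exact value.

quadratic (1)·v² + (43/50)·v + (-1817/250) = 0
  disc = (43/50)² − 4·(1)·(-1817/250) = 74529/2500 ; √disc = 273/50
  v_R = (−(43/50) + 273/50) / (2·(1)) = 23/10 m/s
check:
T_s = v_R/a_R = (23/10)/(1/2) = 4.6000 s
robot in T_r: 2.3000·0.0600 = 0.1380 m
braking distance = 2.3000²/(2·0.5000) = 5.2900 m
human over T_r+T_s: 0.4000·(0.0600+4.6000) = 1.8640 m
residual clearance needed = 0.0600+0.0050+0.1000 = 0.1650 m
sum ≈ 0.1380+5.2900+1.8640+0.1650 ≈ 7.4570 m = S ✓

v_R_max = 23/10 m/s = 2.3000 m/s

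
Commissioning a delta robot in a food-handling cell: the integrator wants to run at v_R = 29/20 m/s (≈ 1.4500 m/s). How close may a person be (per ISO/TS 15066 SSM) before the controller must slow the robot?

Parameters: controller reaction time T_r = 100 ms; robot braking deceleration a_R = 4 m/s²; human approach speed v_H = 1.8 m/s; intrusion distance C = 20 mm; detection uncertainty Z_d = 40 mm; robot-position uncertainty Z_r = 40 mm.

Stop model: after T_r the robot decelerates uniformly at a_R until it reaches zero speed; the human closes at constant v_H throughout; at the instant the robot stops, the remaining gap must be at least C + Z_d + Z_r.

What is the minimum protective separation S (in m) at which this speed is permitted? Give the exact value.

braking lasts T_s = (29/20)/4 = 0.3625 s
reaction-phase robot travel = 1.4500·0.1000 = 0.1450 m
robot under decel: 1.4500²/(2·4.0000) = 0.2628 m
human over T_r+T_s: 1.8000·(0.1000+0.3625) = 0.8325 m
residual clearance needed = 0.0200+0.0400+0.0400 = 0.1000 m
S_min ≈ 0.1450+0.2628+0.8325+0.1000  ⇒  S_min = 4289/3200 m

S_min = 4289/3200 m = 1.3403 m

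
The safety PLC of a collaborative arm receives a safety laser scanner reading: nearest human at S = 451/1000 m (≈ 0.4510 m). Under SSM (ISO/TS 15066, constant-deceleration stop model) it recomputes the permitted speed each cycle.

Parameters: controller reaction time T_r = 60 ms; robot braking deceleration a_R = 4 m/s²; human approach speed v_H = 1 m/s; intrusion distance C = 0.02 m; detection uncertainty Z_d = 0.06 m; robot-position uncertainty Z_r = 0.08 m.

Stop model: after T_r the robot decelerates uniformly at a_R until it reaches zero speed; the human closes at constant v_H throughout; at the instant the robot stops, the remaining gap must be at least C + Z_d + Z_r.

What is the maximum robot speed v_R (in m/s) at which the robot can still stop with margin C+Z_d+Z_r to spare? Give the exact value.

collect terms ⇒ (1/8)·v_R² + (31/100)·v_R + (-231/1000) = 0
  disc = (31/100)² − 4·(1/8)·(-231/1000) = 529/2500 ; √disc = 23/50
  v_R = (−(31/100) + 23/50) / (2·(1/8)) = 3/5 m/s
check:
T_s = v_R/a_R = (3/5)/4 = 0.1500 s
robot in T_r: 0.6000·0.0600 = 0.0360 m
robot under decel: 0.6000²/(2·4.0000) = 0.0450 m
person approaches 1.0000·(0.0600+0.1500) = 0.2100 m
residual clearance needed = 0.0200+0.0600+0.0800 = 0.1600 m
sum ≈ 0.0360+0.0450+0.2100+0.1600 ≈ 0.4510 m = S ✓

v_R_max = 3/5 m/s = 0.6000 m/s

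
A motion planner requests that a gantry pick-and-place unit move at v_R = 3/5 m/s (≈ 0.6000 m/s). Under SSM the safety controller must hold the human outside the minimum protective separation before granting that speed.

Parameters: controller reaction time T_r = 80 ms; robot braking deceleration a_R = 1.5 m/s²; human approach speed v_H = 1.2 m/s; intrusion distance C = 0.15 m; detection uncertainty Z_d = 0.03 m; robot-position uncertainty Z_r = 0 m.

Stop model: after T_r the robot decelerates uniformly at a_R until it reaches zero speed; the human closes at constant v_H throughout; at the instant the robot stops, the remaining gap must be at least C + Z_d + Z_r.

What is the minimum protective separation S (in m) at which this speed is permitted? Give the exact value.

braking lasts T_s = (3/5)/(3/2) = 0.4000 s
robot in T_r: 0.6000·0.0800 = 0.0480 m
braking distance = 0.6000²/(2·1.5000) = 0.1200 m
human closes 1.2000·0.4800 = 0.5760 m
margins: 0.1500+0.0300+0.0000 = 0.1800 m
S_min ≈ 0.0480+0.1200+0.5760+0.1800  ⇒  S_min = 231/250 m

S_min = 231/250 m = 0.9240 m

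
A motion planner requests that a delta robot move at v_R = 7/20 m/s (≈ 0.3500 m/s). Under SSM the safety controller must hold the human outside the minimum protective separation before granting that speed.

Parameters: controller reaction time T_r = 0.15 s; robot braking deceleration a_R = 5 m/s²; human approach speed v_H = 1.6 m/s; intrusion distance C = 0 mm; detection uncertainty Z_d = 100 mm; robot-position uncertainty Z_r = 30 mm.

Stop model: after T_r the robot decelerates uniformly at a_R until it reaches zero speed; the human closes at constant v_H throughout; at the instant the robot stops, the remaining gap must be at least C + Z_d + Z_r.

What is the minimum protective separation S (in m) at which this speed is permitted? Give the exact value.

S_min = 2187/4000 m = 0.5467 m

stop time T_s = (7/20)/5 = 0.0700 s
robot covers v_R·T_r = 0.3500·0.1500 = 0.0525 m before braking
robot under decel: 0.3500²/(2·5.0000) = 0.0123 m
human over T_r+T_s: 1.6000·(0.1500+0.0700) = 0.3520 m
C+Z_d+Z_r = 0.0000+0.1000+0.0300 = 0.1300 m
S_min ≈ 0.0525+0.0123+0.3520+0.1300  ⇒  S_min = 2187/4000 m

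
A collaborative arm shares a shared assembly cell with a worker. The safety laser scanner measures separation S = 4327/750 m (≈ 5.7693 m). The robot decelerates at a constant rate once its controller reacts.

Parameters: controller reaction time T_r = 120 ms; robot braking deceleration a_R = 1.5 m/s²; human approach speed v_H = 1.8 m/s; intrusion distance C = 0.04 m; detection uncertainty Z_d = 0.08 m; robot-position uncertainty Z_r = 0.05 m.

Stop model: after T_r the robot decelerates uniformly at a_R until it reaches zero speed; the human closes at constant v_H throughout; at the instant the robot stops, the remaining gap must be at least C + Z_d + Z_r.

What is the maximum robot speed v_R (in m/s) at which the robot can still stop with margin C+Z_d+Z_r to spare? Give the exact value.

quadratic (1/3)·v² + (33/25)·v + (-323/60) = 0
  disc = (33/25)² − 4·(1/3)·(-323/60) = 50176/5625 ; √disc = 224/75
  v_R = (−(33/25) + 224/75) / (2·(1/3)) = 5/2 m/s
check:
T_s = v_R/a_R = (5/2)/(3/2) = 1.6667 s
robot in T_r: 2.5000·0.1200 = 0.3000 m
robot under decel: 2.5000²/(2·1.5000) = 2.0833 m
human closes 1.8000·1.7867 = 3.2160 m
margins: 0.0400+0.0800+0.0500 = 0.1700 m
sum ≈ 0.3000+2.0833+3.2160+0.1700 ≈ 5.7693 m = S ✓

v_R_max = 5/2 m/s = 2.5000 m/s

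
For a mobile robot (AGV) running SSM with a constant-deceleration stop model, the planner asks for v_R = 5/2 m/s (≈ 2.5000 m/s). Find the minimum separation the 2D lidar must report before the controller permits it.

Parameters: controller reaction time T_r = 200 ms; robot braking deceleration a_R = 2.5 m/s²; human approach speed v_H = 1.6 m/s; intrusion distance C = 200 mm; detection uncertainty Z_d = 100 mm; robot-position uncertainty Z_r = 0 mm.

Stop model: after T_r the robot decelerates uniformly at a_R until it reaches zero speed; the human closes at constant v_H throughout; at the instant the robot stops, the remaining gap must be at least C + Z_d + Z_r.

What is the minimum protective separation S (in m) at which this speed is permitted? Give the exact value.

braking lasts T_s = (5/2)/(5/2) = 1.0000 s
robot in T_r: 2.5000·0.2000 = 0.5000 m
robot under decel: 2.5000²/(2·2.5000) = 1.2500 m
person approaches 1.6000·(0.2000+1.0000) = 1.9200 m
margins: 0.2000+0.1000+0.0000 = 0.3000 m
S_min ≈ 0.5000+1.2500+1.9200+0.3000  ⇒  S_min = 397/100 m

S_min = 397/100 m = 3.9700 m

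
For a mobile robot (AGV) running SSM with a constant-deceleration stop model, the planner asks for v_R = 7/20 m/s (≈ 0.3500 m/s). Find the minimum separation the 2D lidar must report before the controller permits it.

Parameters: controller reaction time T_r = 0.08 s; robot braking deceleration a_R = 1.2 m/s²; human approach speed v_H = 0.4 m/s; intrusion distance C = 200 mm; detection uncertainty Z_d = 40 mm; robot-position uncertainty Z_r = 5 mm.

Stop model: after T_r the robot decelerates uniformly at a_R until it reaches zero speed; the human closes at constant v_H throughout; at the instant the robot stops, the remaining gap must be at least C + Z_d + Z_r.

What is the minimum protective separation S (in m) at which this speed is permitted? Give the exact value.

braking lasts T_s = (7/20)/(6/5) = 0.2917 s
robot covers v_R·T_r = 0.3500·0.0800 = 0.0280 m before braking
braking distance = 0.3500²/(2·1.2000) = 0.0510 m
human over T_r+T_s: 0.4000·(0.0800+0.2917) = 0.1487 m
residual clearance needed = 0.2000+0.0400+0.0050 = 0.2450 m
S_min ≈ 0.0280+0.0510+0.1487+0.2450  ⇒  S_min = 2269/4800 m

S_min = 2269/4800 m = 0.4727 m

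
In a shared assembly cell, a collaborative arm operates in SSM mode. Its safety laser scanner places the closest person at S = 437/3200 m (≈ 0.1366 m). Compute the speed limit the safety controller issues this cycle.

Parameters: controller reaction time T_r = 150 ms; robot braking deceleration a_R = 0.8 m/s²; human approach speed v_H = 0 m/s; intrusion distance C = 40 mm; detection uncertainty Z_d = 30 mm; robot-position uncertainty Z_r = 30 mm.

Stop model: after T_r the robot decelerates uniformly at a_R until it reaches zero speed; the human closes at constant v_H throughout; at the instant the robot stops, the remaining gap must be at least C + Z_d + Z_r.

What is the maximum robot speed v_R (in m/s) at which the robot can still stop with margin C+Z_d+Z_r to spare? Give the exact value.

v_R_max = 3/20 m/s = 0.1500 m/s

quadratic (5/8)·v² + (3/20)·v + (-117/3200) = 0
  disc = (3/20)² − 4·(5/8)·(-117/3200) = 729/6400 ; √disc = 27/80
  v_R = (−(3/20) + 27/80) / (2·(5/8)) = 3/20 m/s
check:
braking lasts T_s = (3/20)/(4/5) = 0.1875 s
reaction-phase robot travel = 0.1500·0.1500 = 0.0225 m
braking distance = 0.1500²/(2·0.8000) = 0.0141 m
human closes 0.0000·0.3375 = 0.0000 m
margins: 0.0400+0.0300+0.0300 = 0.1000 m
sum ≈ 0.0225+0.0141+0.0000+0.1000 ≈ 0.1366 m = S ✓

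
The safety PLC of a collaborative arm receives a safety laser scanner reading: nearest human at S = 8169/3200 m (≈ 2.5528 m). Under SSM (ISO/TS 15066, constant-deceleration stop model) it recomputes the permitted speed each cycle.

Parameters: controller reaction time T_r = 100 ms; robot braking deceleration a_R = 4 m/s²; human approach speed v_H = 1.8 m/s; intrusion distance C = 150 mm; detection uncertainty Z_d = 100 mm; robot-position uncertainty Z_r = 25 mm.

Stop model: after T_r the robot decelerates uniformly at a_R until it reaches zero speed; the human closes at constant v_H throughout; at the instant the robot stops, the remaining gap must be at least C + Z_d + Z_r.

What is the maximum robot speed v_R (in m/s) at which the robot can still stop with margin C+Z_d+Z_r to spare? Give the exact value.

v_R_max = 49/20 m/s = 2.4500 m/s

collect terms ⇒ (1/8)·v_R² + (11/20)·v_R + (-6713/3200) = 0
  disc = (11/20)² − 4·(1/8)·(-6713/3200) = 8649/6400 ; √disc = 93/80
  v_R = (−(11/20) + 93/80) / (2·(1/8)) = 49/20 m/s
check:
T_s = v_R/a_R = (49/20)/4 = 0.6125 s
robot covers v_R·T_r = 2.4500·0.1000 = 0.2450 m before braking
robot covers 2.4500·0.6125 − ½·4.0000·0.6125² = 0.7503 m while stopping
human over T_r+T_s: 1.8000·(0.1000+0.6125) = 1.2825 m
C+Z_d+Z_r = 0.1500+0.1000+0.0250 = 0.2750 m
sum ≈ 0.2450+0.7503+1.2825+0.2750 ≈ 2.5528 m = S ✓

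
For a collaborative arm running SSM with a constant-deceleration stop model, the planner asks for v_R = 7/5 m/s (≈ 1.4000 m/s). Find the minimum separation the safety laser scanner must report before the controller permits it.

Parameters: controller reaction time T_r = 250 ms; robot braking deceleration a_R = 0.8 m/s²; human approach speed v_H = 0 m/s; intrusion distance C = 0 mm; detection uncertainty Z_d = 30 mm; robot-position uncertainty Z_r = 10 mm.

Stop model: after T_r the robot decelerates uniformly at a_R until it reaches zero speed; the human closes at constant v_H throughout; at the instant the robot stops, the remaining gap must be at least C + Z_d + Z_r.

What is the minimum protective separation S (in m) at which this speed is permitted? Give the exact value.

S_min = 323/200 m = 1.6150 m

braking lasts T_s = (7/5)/(4/5) = 1.7500 s
robot covers v_R·T_r = 1.4000·0.2500 = 0.3500 m before braking
robot under decel: 1.4000²/(2·0.8000) = 1.2250 m
person approaches 0.0000·(0.2500+1.7500) = 0.0000 m
residual clearance needed = 0.0000+0.0300+0.0100 = 0.0400 m
S_min ≈ 0.3500+1.2250+0.0000+0.0400  ⇒  S_min = 323/200 m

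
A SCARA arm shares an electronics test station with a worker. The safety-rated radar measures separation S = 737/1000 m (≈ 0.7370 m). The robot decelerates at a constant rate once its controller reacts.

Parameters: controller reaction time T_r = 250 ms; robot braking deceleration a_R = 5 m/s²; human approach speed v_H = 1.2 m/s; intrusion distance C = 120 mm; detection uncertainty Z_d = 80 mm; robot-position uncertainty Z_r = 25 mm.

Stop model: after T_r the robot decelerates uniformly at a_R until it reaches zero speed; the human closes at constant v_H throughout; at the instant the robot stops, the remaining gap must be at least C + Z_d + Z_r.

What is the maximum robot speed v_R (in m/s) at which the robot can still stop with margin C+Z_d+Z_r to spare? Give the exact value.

v_R_max = 2/5 m/s = 0.4000 m/s

at the boundary: (1/10)·v² + (49/100)·v + (-53/250) = 0
  disc = (49/100)² − 4·(1/10)·(-53/250) = 3249/10000 ; √disc = 57/100
  v_R = (−(49/100) + 57/100) / (2·(1/10)) = 2/5 m/s
check:
stop time T_s = (2/5)/5 = 0.0800 s
robot in T_r: 0.4000·0.2500 = 0.1000 m
robot covers 0.4000·0.0800 − ½·5.0000·0.0800² = 0.0160 m while stopping
person approaches 1.2000·(0.2500+0.0800) = 0.3960 m
margins: 0.1200+0.0800+0.0250 = 0.2250 m
sum ≈ 0.1000+0.0160+0.3960+0.2250 ≈ 0.7370 m = S ✓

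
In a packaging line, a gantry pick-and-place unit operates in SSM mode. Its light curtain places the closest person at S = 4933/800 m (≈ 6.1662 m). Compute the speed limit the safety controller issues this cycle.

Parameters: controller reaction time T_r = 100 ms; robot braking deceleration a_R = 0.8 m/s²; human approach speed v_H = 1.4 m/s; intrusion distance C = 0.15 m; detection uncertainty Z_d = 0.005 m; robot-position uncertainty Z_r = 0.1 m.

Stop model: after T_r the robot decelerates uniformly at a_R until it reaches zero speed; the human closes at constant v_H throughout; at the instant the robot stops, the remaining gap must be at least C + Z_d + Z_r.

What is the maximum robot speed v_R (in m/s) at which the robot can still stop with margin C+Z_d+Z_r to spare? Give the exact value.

quadratic (5/8)·v² + (37/20)·v + (-4617/800) = 0
  disc = (37/20)² − 4·(5/8)·(-4617/800) = 28561/1600 ; √disc = 169/40
  v_R = (−(37/20) + 169/40) / (2·(5/8)) = 19/10 m/s
check:
T_s = v_R/a_R = (19/10)/(4/5) = 2.3750 s
robot covers v_R·T_r = 1.9000·0.1000 = 0.1900 m before braking
robot covers 1.9000·2.3750 − ½·0.8000·2.3750² = 2.2563 m while stopping
person approaches 1.4000·(0.1000+2.3750) = 3.4650 m
margins: 0.1500+0.0050+0.1000 = 0.2550 m
sum ≈ 0.1900+2.2563+3.4650+0.2550 ≈ 6.1662 m = S ✓

v_R_max = 19/10 m/s = 1.9000 m/s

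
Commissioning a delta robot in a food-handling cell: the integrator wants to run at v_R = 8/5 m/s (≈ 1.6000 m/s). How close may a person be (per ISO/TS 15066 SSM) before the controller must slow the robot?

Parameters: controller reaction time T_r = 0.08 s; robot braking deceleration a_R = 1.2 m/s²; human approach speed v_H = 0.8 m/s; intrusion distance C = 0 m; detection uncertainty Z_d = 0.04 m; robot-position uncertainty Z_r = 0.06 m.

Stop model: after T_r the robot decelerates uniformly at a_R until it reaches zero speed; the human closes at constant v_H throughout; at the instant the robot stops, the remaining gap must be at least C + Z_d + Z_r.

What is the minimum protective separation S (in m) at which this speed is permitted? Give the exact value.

stop time T_s = (8/5)/(6/5) = 1.3333 s
robot in T_r: 1.6000·0.0800 = 0.1280 m
braking distance = 1.6000²/(2·1.2000) = 1.0667 m
human closes 0.8000·1.4133 = 1.1307 m
margins: 0.0000+0.0400+0.0600 = 0.1000 m
S_min ≈ 0.1280+1.0667+1.1307+0.1000  ⇒  S_min = 1819/750 m

S_min = 1819/750 m = 2.4253 m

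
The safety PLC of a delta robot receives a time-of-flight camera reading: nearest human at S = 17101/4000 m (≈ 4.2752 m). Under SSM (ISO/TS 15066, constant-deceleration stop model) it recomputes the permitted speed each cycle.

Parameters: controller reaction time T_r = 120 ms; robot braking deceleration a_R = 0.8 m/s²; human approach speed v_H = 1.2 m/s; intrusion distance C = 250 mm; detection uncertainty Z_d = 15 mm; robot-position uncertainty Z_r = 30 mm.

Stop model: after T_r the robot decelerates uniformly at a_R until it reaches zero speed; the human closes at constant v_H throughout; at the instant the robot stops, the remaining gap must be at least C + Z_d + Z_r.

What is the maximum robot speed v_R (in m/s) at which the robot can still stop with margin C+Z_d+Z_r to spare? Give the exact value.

quadratic (5/8)·v² + (81/50)·v + (-3069/800) = 0
  disc = (81/50)² − 4·(5/8)·(-3069/800) = 488601/40000 ; √disc = 699/200
  v_R = (−(81/50) + 699/200) / (2·(5/8)) = 3/2 m/s
check:
stop time T_s = (3/2)/(4/5) = 1.8750 s
robot in T_r: 1.5000·0.1200 = 0.1800 m
robot under decel: 1.5000²/(2·0.8000) = 1.4062 m
human closes 1.2000·1.9950 = 2.3940 m
residual clearance needed = 0.2500+0.0150+0.0300 = 0.2950 m
sum ≈ 0.1800+1.4062+2.3940+0.2950 ≈ 4.2752 m = S ✓

v_R_max = 3/2 m/s = 1.5000 m/s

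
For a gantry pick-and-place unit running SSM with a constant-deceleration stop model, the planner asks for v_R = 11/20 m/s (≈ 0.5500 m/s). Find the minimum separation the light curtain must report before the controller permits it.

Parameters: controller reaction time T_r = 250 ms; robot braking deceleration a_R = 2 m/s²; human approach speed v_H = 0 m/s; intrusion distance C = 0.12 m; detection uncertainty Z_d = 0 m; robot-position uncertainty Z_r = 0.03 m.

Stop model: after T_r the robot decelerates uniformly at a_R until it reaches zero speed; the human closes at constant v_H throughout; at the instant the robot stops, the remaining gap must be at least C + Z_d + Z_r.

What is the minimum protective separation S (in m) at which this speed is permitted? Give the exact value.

S_min = 581/1600 m = 0.3631 m

stop time T_s = (11/20)/2 = 0.2750 s
reaction-phase robot travel = 0.5500·0.2500 = 0.1375 m
robot under decel: 0.5500²/(2·2.0000) = 0.0756 m
human closes 0.0000·0.5250 = 0.0000 m
residual clearance needed = 0.1200+0.0000+0.0300 = 0.1500 m
S_min ≈ 0.1375+0.0756+0.0000+0.1500  ⇒  S_min = 581/1600 m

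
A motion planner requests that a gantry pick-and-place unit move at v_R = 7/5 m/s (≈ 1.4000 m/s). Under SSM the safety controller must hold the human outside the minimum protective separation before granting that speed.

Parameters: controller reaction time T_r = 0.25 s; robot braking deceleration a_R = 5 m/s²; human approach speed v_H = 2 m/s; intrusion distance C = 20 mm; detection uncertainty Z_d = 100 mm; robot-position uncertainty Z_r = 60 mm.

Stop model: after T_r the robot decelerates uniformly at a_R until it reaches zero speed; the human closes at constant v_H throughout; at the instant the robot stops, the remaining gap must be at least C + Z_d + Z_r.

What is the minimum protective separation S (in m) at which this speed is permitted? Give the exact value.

S_min = 893/500 m = 1.7860 m

braking lasts T_s = (7/5)/5 = 0.2800 s
robot covers v_R·T_r = 1.4000·0.2500 = 0.3500 m before braking
robot covers 1.4000·0.2800 − ½·5.0000·0.2800² = 0.1960 m while stopping
person approaches 2.0000·(0.2500+0.2800) = 1.0600 m
margins: 0.0200+0.1000+0.0600 = 0.1800 m
S_min ≈ 0.3500+0.1960+1.0600+0.1800  ⇒  S_min = 893/500 m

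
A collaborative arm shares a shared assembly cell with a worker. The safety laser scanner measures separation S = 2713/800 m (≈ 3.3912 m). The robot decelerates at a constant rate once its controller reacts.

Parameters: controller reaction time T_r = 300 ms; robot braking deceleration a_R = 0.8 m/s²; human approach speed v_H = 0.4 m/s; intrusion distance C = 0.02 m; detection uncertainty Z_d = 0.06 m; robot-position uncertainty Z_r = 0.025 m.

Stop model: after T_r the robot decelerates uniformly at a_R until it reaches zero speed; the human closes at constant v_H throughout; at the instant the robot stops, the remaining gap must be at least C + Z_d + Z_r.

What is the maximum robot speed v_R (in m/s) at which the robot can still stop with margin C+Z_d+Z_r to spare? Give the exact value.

v_R_max = 17/10 m/s = 1.7000 m/s

collect terms ⇒ (5/8)·v_R² + (4/5)·v_R + (-2533/800) = 0
  disc = (4/5)² − 4·(5/8)·(-2533/800) = 13689/1600 ; √disc = 117/40
  v_R = (−(4/5) + 117/40) / (2·(5/8)) = 17/10 m/s
check:
stop time T_s = (17/10)/(4/5) = 2.1250 s
robot covers v_R·T_r = 1.7000·0.3000 = 0.5100 m before braking
robot under decel: 1.7000²/(2·0.8000) = 1.8062 m
human over T_r+T_s: 0.4000·(0.3000+2.1250) = 0.9700 m
margins: 0.0200+0.0600+0.0250 = 0.1050 m
sum ≈ 0.5100+1.8062+0.9700+0.1050 ≈ 3.3912 m = S ✓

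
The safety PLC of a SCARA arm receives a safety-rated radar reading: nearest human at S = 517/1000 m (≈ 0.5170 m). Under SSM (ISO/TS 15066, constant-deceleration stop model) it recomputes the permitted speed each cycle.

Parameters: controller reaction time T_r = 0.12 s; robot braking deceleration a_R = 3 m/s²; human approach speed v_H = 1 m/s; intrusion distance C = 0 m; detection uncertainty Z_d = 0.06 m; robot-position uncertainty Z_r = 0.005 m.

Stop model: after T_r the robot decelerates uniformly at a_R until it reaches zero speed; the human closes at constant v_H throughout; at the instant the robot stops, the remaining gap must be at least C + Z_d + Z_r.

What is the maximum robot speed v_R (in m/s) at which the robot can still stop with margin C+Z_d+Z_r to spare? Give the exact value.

at the boundary: (1/6)·v² + (34/75)·v + (-83/250) = 0
  disc = (34/75)² − 4·(1/6)·(-83/250) = 2401/5625 ; √disc = 49/75
  v_R = (−(34/75) + 49/75) / (2·(1/6)) = 3/5 m/s
check:
braking lasts T_s = (3/5)/3 = 0.2000 s
reaction-phase robot travel = 0.6000·0.1200 = 0.0720 m
braking distance = 0.6000²/(2·3.0000) = 0.0600 m
human closes 1.0000·0.3200 = 0.3200 m
margins: 0.0000+0.0600+0.0050 = 0.0650 m
sum ≈ 0.0720+0.0600+0.3200+0.0650 ≈ 0.5170 m = S ✓

v_R_max = 3/5 m/s = 0.6000 m/s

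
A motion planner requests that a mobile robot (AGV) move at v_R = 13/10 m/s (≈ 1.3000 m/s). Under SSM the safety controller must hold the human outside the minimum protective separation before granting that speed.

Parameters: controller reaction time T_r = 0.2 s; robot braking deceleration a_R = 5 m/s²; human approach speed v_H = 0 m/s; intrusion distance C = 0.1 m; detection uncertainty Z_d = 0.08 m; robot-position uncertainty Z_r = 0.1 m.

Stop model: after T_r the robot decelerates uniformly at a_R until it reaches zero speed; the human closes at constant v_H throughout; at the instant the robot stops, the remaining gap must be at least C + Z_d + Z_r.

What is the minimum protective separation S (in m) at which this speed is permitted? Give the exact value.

braking lasts T_s = (13/10)/5 = 0.2600 s
robot in T_r: 1.3000·0.2000 = 0.2600 m
braking distance = 1.3000²/(2·5.0000) = 0.1690 m
human over T_r+T_s: 0.0000·(0.2000+0.2600) = 0.0000 m
margins: 0.1000+0.0800+0.1000 = 0.2800 m
S_min ≈ 0.2600+0.1690+0.0000+0.2800  ⇒  S_min = 709/1000 m

S_min = 709/1000 m = 0.7090 m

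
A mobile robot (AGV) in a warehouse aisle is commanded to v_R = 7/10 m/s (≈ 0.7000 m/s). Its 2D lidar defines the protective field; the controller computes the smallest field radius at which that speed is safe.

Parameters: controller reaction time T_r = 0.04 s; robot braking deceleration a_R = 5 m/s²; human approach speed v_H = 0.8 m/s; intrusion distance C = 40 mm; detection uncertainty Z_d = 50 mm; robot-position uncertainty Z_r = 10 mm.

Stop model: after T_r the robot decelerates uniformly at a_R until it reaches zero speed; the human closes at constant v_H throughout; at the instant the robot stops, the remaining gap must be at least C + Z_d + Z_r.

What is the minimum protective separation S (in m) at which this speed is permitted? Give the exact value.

S_min = 321/1000 m = 0.3210 m

braking lasts T_s = (7/10)/5 = 0.1400 s
robot in T_r: 0.7000·0.0400 = 0.0280 m
robot under decel: 0.7000²/(2·5.0000) = 0.0490 m
human closes 0.8000·0.1800 = 0.1440 m
margins: 0.0400+0.0500+0.0100 = 0.1000 m
S_min ≈ 0.0280+0.0490+0.1440+0.1000  ⇒  S_min = 321/1000 m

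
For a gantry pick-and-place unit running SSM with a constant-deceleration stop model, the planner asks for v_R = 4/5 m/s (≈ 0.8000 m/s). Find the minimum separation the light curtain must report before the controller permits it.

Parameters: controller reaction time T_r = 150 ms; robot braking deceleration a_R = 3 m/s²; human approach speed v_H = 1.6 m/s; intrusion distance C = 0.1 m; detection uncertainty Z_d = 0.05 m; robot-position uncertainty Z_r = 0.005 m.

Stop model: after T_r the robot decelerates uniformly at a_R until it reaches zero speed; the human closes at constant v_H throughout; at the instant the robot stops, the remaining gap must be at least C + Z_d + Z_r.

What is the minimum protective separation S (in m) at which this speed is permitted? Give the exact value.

S_min = 629/600 m = 1.0483 m

braking lasts T_s = (4/5)/3 = 0.2667 s
robot covers v_R·T_r = 0.8000·0.1500 = 0.1200 m before braking
braking distance = 0.8000²/(2·3.0000) = 0.1067 m
human closes 1.6000·0.4167 = 0.6667 m
residual clearance needed = 0.1000+0.0500+0.0050 = 0.1550 m
S_min ≈ 0.1200+0.1067+0.6667+0.1550  ⇒  S_min = 629/600 m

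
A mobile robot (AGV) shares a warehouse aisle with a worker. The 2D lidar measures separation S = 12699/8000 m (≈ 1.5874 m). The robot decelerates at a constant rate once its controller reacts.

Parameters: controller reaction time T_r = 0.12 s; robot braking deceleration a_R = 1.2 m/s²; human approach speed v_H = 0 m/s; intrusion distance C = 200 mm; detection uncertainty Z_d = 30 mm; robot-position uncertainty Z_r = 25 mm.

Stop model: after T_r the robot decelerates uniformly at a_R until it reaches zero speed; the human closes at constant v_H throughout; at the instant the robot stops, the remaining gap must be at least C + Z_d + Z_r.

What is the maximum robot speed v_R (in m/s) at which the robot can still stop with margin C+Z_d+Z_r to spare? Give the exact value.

at the boundary: (5/12)·v² + (3/25)·v + (-10659/8000) = 0
  disc = (3/25)² − 4·(5/12)·(-10659/8000) = 89401/40000 ; √disc = 299/200
  v_R = (−(3/25) + 299/200) / (2·(5/12)) = 33/20 m/s
check:
braking lasts T_s = (33/20)/(6/5) = 1.3750 s
reaction-phase robot travel = 1.6500·0.1200 = 0.1980 m
braking distance = 1.6500²/(2·1.2000) = 1.1344 m
human over T_r+T_s: 0.0000·(0.1200+1.3750) = 0.0000 m
C+Z_d+Z_r = 0.2000+0.0300+0.0250 = 0.2550 m
sum ≈ 0.1980+1.1344+0.0000+0.2550 ≈ 1.5874 m = S ✓

v_R_max = 33/20 m/s = 1.6500 m/s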